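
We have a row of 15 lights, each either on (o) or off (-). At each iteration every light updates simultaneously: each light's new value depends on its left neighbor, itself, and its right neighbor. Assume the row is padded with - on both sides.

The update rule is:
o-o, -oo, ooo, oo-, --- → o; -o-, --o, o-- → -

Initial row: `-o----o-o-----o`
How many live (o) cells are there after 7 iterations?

---oo--o--ooo--
oo-oo-----ooo-o
ooooo-ooo-oooo-
oooooooooooooo-
oooooooooooooo-  (fixed point — unchanged through iteration 7)
count of o: 14

14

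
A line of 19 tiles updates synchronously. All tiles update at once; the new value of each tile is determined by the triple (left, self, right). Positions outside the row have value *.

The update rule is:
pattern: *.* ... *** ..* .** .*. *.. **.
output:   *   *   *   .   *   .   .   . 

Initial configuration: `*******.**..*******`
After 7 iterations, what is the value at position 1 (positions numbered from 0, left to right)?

*

******.**...*******
*****.**..*.*******
****.**....********
***.**..**.********
**.**...*.*********
*.**..*..**********
.**......**********
position 1 holds *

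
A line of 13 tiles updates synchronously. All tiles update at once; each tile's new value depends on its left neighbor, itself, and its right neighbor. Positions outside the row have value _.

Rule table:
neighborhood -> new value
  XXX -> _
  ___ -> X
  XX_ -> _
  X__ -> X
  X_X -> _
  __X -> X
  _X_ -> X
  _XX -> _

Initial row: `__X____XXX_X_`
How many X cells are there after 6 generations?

4

generation 1: XXXXXXX____XX
generation 2: _______XXXX__
generation 3: XXXXXXX____XX  (repeats generation 1; period 2)
generation 6: _______XXXX__
count of X: 4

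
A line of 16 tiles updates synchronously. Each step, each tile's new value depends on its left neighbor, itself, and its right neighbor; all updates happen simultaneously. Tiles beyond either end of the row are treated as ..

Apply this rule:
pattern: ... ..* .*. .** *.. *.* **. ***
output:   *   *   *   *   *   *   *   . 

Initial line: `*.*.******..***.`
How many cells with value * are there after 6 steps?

step 1: *****....****.**
step 2: *...******..****
step 3: *****....****..*
step 4: *...******..****  (repeats step 2; period 2)
step 6: *...******..****
count of *: 11

11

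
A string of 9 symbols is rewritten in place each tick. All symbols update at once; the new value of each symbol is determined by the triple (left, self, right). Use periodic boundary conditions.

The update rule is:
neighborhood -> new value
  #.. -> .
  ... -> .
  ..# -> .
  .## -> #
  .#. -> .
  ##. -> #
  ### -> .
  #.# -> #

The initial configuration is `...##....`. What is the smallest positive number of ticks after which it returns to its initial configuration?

tick 1: ...##....

1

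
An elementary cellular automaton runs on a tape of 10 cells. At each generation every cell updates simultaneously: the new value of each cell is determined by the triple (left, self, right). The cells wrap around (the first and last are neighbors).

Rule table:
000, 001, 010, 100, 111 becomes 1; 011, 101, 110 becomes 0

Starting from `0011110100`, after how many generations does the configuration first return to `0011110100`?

1101100111
1000011011
0111100001
0011011111
1100001110
0011110100

6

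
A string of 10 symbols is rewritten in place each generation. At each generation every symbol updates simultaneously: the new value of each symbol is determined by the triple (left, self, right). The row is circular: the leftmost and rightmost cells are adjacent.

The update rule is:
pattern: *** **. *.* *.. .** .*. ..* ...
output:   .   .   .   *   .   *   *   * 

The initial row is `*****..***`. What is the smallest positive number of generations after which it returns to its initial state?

2

generation 1: .....**...
generation 2: *****..***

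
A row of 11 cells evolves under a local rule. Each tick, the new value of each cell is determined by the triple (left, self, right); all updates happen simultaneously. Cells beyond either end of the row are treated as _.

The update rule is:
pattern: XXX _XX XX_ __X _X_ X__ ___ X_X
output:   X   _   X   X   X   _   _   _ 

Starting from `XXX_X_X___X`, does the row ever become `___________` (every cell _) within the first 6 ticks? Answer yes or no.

no

_XX_X_X__XX
X_X_X_X_X_X
X_X_X_X_X_X  (fixed point — unchanged through tick 6)
tick 6 is X_X_X_X_X_X, still not uniform _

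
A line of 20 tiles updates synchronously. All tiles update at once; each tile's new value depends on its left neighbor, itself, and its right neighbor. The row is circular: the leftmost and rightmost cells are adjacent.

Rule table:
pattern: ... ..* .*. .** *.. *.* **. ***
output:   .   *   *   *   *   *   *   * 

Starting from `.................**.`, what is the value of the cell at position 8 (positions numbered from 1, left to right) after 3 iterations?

iteration 1: ................****
iteration 2: *..............*****
iteration 3: **............******
position 8 holds .

.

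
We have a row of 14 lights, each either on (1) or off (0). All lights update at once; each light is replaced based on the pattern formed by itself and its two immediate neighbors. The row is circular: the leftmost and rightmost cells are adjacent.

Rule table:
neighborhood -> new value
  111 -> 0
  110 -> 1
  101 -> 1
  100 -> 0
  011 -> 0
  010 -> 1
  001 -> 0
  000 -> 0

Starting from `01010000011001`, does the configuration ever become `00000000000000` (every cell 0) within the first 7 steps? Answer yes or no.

no

11110000001001
00010000001000
00010000001000  (fixed point — unchanged through step 7)
step 7 is 00010000001000, still not uniform 0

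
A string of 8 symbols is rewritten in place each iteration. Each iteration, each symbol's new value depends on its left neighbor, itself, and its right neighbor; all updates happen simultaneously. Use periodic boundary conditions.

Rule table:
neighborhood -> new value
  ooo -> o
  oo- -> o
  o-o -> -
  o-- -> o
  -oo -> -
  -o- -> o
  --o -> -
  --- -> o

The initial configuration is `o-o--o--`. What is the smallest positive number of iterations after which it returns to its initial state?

8

o-oo-oo-
o--o--o-
oo-oo-o-
-o--o-o-
-oo-o-oo
--o-o--o
o-o-oo-o
o-o--o--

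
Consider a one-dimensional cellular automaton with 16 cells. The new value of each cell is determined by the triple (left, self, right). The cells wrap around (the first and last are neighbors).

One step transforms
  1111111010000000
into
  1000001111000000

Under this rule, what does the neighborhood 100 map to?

1

At position 9 the neighborhood is 100; the next row has 1 there.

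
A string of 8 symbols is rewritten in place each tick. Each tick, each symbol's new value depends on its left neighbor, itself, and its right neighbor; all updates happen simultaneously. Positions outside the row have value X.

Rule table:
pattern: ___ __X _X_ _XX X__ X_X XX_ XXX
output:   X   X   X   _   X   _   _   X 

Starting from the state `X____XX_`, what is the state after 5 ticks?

_XXXX___
__XX_XXX
XX____XX
X_XXXX_X
___XX___

___XX___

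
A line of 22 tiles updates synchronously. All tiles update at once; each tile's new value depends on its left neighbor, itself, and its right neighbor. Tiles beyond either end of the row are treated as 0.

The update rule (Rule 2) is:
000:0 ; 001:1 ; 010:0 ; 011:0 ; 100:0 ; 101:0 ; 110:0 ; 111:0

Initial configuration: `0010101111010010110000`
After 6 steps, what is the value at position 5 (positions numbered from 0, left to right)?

0

0100000000000100000000
1000000000001000000000
0000000000010000000000
0000000000100000000000
0000000001000000000000
0000000010000000000000
position 5 holds 0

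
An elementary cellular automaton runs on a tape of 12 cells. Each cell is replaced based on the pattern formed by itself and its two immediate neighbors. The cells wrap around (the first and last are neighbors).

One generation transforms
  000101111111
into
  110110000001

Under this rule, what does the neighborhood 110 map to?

At position 11 the neighborhood is 110; the next row has 1 there.

1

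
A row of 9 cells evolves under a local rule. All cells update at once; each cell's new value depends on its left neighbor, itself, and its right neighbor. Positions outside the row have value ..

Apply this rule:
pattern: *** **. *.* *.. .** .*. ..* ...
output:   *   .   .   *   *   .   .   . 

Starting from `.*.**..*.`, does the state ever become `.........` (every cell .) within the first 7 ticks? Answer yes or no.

...*.*..*
......*..
.......*.
........*
.........
all cells are . at tick 5

yes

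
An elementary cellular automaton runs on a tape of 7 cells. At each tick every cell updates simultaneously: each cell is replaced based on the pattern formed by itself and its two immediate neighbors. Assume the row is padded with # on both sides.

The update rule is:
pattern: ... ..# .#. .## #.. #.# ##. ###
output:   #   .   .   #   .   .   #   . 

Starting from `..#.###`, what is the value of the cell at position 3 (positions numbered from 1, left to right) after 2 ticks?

#

....#..
.##....
position 3 holds #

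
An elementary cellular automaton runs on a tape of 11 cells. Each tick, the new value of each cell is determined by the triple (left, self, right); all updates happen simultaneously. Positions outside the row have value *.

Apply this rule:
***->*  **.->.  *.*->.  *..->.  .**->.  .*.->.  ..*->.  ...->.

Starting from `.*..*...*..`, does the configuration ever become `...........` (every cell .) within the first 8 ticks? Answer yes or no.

tick 1: ...........
all cells are . at tick 1

yes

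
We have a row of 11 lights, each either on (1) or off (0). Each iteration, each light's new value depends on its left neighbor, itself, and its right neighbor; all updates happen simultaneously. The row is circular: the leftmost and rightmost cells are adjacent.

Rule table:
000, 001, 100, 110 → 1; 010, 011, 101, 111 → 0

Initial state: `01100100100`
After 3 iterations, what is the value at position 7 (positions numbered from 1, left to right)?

10111011011
10001001000
01110110111
position 7 holds 1

1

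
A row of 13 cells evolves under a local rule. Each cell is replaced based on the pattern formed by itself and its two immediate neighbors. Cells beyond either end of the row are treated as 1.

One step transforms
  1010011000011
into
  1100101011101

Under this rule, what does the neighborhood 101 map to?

1

At position 1 the neighborhood is 101; the next row has 1 there.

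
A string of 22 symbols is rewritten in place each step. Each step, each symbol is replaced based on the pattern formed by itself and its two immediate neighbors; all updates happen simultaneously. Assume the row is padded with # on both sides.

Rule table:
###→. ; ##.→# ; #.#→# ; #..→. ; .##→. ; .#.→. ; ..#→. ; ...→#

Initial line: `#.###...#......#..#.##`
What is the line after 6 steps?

step 1: ##..#.#...####.....#..
step 2: .#...#..#....#.###....
step 3: #..#......##..#..#.##.
step 4: #....####..#......#.##
step 5: #.##....#....####..#..
step 6: ##.#.##...##....#.....

##.#.##...##....#.....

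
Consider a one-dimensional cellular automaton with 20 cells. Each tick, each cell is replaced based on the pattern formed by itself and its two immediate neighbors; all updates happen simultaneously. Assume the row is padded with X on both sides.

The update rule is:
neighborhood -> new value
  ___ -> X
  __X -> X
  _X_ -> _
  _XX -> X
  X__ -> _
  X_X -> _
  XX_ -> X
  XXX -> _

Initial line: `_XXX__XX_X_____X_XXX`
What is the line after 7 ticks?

_XX_X__XXX__XXX____X

_X_X_XXX___XXXX__X__
_____X_X_XXX__X_X__X
_XXXX____X_X_X____XX
_X__X_XXX______XXXX_
___X__X_X_XXXXXX__X_
_XX__X____X____X_X__
_XX_X__XXX__XXX____X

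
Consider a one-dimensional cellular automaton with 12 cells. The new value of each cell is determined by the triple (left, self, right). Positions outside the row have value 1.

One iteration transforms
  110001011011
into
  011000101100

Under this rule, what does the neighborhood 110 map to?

1

At position 1 the neighborhood is 110; the next row has 1 there.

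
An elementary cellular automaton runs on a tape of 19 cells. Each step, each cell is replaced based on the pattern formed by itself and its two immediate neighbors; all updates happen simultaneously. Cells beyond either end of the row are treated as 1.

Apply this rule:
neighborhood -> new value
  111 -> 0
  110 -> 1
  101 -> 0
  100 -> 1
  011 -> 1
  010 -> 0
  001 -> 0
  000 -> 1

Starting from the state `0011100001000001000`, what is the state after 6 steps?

1010111100111100110
1000100110100110110
1110010110010110110
0011000111000110110
1011110101110110110
1010010001010110110

1010010001010110110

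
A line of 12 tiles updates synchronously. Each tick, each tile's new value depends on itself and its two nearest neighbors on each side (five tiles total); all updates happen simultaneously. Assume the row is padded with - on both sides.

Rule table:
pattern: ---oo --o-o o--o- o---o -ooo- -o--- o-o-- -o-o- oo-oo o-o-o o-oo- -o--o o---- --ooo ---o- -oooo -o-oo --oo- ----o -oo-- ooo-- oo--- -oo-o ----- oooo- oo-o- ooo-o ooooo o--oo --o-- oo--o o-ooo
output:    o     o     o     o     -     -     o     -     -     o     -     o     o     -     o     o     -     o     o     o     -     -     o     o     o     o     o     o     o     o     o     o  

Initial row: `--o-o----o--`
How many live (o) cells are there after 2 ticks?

9

ooo-o-oooo-o
--ooo-oooooo
count of o: 9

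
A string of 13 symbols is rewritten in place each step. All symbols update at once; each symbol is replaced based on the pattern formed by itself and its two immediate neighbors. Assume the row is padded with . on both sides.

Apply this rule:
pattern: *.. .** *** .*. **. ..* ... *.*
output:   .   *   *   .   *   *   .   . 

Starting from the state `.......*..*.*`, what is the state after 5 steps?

......*..*...
.....*..*....
....*..*.....
...*..*......
..*..*.......

..*..*.......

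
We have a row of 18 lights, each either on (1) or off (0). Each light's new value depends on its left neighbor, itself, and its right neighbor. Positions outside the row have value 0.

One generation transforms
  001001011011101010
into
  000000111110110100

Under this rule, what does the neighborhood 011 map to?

At position 7 the neighborhood is 011; the next row has 1 there.

1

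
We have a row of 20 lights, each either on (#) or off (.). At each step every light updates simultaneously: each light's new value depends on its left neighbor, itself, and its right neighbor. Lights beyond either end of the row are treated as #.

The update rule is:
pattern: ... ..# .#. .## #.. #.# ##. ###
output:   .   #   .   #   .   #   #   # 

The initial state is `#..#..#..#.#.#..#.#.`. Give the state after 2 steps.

step 1: #.#..#..#.#.#..#.#.#
step 2: ##..#..#.#.#..#.#.##

##..#..#.#.#..#.#.##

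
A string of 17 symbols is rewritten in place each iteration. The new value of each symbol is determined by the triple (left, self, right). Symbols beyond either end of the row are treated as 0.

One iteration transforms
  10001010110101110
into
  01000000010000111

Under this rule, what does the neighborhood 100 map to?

1

At position 1 the neighborhood is 100; the next row has 1 there.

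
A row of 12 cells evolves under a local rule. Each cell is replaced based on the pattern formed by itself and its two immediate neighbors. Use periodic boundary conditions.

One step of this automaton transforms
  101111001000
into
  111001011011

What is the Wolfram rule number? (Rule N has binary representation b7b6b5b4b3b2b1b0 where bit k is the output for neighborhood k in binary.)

111

position 3: 111 → 0  (bit 7 = 0)
position 5: 110 → 1  (bit 6 = 1)
position 1: 101 → 1  (bit 5 = 1)
position 6: 100 → 0  (bit 4 = 0)
position 2: 011 → 1  (bit 3 = 1)
position 0: 010 → 1  (bit 2 = 1)
position 7: 001 → 1  (bit 1 = 1)
position 10: 000 → 1  (bit 0 = 1)
bits b7..b0 = 01101111 = 111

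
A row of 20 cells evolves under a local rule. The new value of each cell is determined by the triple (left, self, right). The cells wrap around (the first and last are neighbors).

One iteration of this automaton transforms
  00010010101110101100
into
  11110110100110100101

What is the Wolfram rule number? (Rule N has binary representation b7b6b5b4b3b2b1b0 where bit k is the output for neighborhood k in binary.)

199

position 11: 111 → 1  (bit 7 = 1)
position 12: 110 → 1  (bit 6 = 1)
position 7: 101 → 0  (bit 5 = 0)
position 4: 100 → 0  (bit 4 = 0)
position 10: 011 → 0  (bit 3 = 0)
position 3: 010 → 1  (bit 2 = 1)
position 2: 001 → 1  (bit 1 = 1)
position 0: 000 → 1  (bit 0 = 1)
bits b7..b0 = 11000111 = 199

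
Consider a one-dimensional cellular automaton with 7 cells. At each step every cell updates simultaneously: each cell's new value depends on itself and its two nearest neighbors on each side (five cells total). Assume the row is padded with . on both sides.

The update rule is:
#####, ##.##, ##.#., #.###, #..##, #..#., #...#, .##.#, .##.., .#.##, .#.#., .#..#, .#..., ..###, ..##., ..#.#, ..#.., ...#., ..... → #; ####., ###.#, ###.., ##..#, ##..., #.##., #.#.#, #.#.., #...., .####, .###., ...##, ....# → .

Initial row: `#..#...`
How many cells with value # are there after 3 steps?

step 1: #####.#
step 2: #.#..#.
step 3: ##.####
count of #: 6

6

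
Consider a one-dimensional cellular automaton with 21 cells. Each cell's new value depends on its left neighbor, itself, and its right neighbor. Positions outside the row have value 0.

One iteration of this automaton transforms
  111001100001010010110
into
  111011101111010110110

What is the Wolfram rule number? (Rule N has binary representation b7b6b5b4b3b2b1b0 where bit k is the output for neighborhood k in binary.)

position 1: 111 → 1  (bit 7 = 1)
position 2: 110 → 1  (bit 6 = 1)
position 12: 101 → 0  (bit 5 = 0)
position 3: 100 → 0  (bit 4 = 0)
position 0: 011 → 1  (bit 3 = 1)
position 11: 010 → 1  (bit 2 = 1)
position 4: 001 → 1  (bit 1 = 1)
position 8: 000 → 1  (bit 0 = 1)
bits b7..b0 = 11001111 = 207

207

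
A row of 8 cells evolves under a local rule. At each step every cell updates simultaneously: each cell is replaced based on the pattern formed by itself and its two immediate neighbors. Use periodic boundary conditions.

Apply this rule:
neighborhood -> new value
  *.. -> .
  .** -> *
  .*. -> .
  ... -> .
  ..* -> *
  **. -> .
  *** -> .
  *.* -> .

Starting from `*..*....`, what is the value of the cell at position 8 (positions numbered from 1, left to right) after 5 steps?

.

..*....*
.*....*.
*....*..
....*..*
...*..*.
position 8 holds .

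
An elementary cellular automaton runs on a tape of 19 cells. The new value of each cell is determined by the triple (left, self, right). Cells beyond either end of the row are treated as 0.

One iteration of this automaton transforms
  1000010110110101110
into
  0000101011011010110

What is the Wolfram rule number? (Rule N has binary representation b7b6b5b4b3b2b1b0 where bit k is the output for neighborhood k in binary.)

226

position 16: 111 → 1  (bit 7 = 1)
position 8: 110 → 1  (bit 6 = 1)
position 6: 101 → 1  (bit 5 = 1)
position 1: 100 → 0  (bit 4 = 0)
position 7: 011 → 0  (bit 3 = 0)
position 0: 010 → 0  (bit 2 = 0)
position 4: 001 → 1  (bit 1 = 1)
position 2: 000 → 0  (bit 0 = 0)
bits b7..b0 = 11100010 = 226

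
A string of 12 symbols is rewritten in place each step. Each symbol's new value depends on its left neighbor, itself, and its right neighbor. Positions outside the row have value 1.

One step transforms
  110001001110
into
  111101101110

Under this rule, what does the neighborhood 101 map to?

At position 11 the neighborhood is 101; the next row has 0 there.

0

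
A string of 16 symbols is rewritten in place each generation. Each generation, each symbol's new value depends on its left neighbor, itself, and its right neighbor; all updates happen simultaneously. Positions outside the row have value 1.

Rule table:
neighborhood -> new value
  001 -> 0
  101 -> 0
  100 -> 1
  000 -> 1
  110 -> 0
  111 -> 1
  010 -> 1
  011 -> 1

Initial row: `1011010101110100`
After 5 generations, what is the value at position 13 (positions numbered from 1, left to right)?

0010010101100110
1011010101010100
0010010101010110
1011010101010100  (repeats generation 2; period 2)
generation 5: 0010010101010110
position 13 holds 0

0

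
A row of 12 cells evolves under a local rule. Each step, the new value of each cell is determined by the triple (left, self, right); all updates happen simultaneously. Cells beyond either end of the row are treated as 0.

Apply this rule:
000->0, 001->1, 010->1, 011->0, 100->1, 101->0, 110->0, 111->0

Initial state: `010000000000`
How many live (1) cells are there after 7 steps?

3

step 1: 111000000000
step 2: 000100000000
step 3: 001110000000
step 4: 010001000000
step 5: 111011100000
step 6: 000000010000
step 7: 000000111000
count of 1: 3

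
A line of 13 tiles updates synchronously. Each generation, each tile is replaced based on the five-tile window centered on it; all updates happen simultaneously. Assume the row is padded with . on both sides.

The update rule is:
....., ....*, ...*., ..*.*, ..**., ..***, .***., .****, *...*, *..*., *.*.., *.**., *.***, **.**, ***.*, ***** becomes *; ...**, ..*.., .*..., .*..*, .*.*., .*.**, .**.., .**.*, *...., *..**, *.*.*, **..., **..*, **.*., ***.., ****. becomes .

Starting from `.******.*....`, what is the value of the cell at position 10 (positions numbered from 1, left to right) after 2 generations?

.

generation 1: .****.*.*..**
generation 2: .**.*...*..*.
position 10 holds .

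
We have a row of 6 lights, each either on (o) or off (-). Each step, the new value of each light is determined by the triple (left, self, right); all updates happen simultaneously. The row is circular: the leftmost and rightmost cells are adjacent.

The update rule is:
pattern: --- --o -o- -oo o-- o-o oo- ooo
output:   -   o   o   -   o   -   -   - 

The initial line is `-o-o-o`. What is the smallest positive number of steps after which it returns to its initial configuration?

1

step 1: -o-o-o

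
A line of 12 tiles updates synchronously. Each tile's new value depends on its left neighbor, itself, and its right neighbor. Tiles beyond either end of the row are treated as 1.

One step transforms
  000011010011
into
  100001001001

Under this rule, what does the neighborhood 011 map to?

At position 4 the neighborhood is 011; the next row has 0 there.

0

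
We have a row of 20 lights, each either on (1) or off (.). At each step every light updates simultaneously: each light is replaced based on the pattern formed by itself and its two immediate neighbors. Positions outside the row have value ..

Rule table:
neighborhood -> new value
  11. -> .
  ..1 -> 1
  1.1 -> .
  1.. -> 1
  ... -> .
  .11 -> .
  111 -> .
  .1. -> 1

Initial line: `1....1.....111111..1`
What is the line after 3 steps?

11..111...1......111
..11...1.111....1...
.1..1.11....1..111..

.1..1.11....1..111..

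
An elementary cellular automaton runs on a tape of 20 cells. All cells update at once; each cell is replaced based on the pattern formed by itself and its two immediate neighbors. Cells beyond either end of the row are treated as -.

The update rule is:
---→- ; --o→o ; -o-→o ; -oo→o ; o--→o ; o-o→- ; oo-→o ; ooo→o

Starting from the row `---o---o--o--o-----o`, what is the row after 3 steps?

step 1: --ooo-ooooooooo---oo
step 2: -oooo-oooooooooo-ooo
step 3: ooooo-oooooooooo-ooo

ooooo-oooooooooo-ooo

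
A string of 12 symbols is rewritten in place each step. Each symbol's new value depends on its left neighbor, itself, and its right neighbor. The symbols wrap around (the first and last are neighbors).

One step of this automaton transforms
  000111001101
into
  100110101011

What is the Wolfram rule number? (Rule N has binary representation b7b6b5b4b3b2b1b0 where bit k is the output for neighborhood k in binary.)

position 4: 111 → 1  (bit 7 = 1)
position 5: 110 → 0  (bit 6 = 0)
position 10: 101 → 1  (bit 5 = 1)
position 0: 100 → 1  (bit 4 = 1)
position 3: 011 → 1  (bit 3 = 1)
position 11: 010 → 1  (bit 2 = 1)
position 2: 001 → 0  (bit 1 = 0)
position 1: 000 → 0  (bit 0 = 0)
bits b7..b0 = 10111100 = 188

188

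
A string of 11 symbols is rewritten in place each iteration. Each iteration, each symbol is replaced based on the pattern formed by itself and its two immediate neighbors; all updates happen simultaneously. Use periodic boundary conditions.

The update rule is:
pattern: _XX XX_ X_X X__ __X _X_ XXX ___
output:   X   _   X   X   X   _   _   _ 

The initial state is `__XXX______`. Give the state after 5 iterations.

XX_X_X_XX__

_XX__X_____
XX_XX_X____
X_XX_X_X__X
_XX_X_X_XXX
XX_X_X_XX__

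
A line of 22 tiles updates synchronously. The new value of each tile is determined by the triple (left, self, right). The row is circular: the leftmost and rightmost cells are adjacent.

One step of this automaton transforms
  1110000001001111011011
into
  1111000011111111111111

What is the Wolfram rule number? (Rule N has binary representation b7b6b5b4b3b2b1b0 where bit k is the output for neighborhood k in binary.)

254

position 0: 111 → 1  (bit 7 = 1)
position 2: 110 → 1  (bit 6 = 1)
position 16: 101 → 1  (bit 5 = 1)
position 3: 100 → 1  (bit 4 = 1)
position 12: 011 → 1  (bit 3 = 1)
position 9: 010 → 1  (bit 2 = 1)
position 8: 001 → 1  (bit 1 = 1)
position 4: 000 → 0  (bit 0 = 0)
bits b7..b0 = 11111110 = 254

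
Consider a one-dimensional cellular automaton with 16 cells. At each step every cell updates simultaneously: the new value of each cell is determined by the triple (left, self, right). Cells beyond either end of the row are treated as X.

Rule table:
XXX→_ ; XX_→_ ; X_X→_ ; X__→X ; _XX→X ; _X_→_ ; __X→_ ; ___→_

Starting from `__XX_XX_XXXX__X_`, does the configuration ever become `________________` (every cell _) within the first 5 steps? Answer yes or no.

step 1: X_X__X__X___X___
step 2: ___X__X__X___X__
step 3: X___X__X__X___X_
step 4: _X___X__X__X____
step 5: __X___X__X__X___
step 5 is __X___X__X__X___, still not uniform _

no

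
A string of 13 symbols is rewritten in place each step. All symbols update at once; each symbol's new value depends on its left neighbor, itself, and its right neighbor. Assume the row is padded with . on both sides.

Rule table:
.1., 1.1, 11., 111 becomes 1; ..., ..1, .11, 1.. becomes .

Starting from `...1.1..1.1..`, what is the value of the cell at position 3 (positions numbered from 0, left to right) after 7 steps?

.

step 1: ...111..111..
step 2: ....11...11..
step 3: .....1....1..
step 4: .....1....1..  (fixed point — unchanged through step 7)
position 3 holds .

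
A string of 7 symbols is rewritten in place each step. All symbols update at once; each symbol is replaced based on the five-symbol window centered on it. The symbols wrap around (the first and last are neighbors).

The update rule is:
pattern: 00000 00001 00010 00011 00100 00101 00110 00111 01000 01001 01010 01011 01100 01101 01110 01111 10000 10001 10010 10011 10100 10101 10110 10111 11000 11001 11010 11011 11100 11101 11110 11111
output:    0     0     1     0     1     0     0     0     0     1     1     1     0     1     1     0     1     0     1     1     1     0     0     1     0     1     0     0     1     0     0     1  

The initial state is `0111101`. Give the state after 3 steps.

0011010

1100000
0001000
0011010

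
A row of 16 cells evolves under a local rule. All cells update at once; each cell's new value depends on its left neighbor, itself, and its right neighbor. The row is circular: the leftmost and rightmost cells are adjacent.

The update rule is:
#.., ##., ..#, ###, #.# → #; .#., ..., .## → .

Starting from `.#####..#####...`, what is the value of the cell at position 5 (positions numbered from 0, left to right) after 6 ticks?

#

#.######.#####..
.#.######.######
#.#.######.#####
##.#.######.####
###.#.######.###
####.#.######.##
position 5 holds #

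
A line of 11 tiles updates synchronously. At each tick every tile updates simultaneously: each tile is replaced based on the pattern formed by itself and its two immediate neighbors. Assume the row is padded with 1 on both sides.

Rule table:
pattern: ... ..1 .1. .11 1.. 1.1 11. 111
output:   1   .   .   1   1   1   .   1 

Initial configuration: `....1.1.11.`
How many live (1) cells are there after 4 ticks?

7

tick 1: 111..1.11.1
tick 2: 11.1..11.11
tick 3: 1.1.1.1.111
tick 4: .1.1.1.1111
count of 1: 7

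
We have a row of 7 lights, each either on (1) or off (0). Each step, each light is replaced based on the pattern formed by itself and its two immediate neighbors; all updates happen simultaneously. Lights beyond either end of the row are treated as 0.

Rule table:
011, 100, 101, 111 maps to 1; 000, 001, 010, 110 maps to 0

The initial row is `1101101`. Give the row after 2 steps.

1011010
0110101

0110101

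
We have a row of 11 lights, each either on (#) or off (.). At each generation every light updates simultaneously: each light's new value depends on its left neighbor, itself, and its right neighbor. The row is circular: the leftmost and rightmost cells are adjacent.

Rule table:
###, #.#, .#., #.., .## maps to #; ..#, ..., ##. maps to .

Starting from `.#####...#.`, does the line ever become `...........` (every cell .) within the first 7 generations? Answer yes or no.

no

generation 1: .####.#..##
generation 2: ####.###.#.
generation 3: ###.###.###
generation 4: ##.###.####
generation 5: #.###.#####
generation 6: .###.######
generation 7: ###.######.
generation 7 is ###.######., still not uniform .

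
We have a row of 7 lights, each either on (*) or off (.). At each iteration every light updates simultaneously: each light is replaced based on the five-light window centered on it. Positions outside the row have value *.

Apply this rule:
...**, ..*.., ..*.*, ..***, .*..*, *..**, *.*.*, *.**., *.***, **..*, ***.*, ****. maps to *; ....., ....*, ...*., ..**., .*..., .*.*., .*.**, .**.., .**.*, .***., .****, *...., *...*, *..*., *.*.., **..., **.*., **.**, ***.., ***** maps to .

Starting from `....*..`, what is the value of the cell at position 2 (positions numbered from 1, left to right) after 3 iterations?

....***
...**..
..*..**
position 2 holds .

.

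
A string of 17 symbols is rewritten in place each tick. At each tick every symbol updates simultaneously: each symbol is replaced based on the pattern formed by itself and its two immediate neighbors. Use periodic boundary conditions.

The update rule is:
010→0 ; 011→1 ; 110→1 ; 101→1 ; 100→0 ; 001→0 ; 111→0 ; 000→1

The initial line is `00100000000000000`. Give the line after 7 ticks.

10001111111111111
10101000000000000
01010011111111110
00100010000000010
10001000111111000
00100010100001010
10001001001100100

10001001001100100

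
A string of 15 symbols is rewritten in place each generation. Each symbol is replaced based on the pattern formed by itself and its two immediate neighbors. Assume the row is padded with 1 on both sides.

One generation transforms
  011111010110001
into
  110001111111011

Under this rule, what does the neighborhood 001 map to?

1

At position 13 the neighborhood is 001; the next row has 1 there.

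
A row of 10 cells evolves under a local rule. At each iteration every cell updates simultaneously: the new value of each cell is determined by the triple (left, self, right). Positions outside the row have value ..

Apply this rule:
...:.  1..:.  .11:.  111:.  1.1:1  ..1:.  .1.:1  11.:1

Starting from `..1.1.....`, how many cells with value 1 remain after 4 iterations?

..111.....
....1.....
....1.....  (fixed point — unchanged through iteration 4)
count of 1: 1

1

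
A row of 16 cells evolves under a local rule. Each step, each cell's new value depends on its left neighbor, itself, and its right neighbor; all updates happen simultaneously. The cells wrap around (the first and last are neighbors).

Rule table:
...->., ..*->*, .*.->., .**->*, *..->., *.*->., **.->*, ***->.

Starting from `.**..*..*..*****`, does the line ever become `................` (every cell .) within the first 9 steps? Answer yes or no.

no

step 1: .**.*..*..**...*
step 2: .**...*..***..*.
step 3: ***..*..**.*.*..
step 4: *.*.*..***.....*
step 5: *.....**.*....**
step 6: *....***.....**.
step 7: ....**.*....***.
step 8: ...***.....**.*.
step 9: ..**.*....***...
step 9 is ..**.*....***..., still not uniform .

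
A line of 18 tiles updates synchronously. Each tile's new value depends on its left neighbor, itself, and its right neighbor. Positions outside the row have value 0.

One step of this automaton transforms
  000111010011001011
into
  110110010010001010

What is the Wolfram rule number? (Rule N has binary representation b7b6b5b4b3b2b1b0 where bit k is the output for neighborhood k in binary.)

position 4: 111 → 1  (bit 7 = 1)
position 5: 110 → 0  (bit 6 = 0)
position 6: 101 → 0  (bit 5 = 0)
position 8: 100 → 0  (bit 4 = 0)
position 3: 011 → 1  (bit 3 = 1)
position 7: 010 → 1  (bit 2 = 1)
position 2: 001 → 0  (bit 1 = 0)
position 0: 000 → 1  (bit 0 = 1)
bits b7..b0 = 10001101 = 141

141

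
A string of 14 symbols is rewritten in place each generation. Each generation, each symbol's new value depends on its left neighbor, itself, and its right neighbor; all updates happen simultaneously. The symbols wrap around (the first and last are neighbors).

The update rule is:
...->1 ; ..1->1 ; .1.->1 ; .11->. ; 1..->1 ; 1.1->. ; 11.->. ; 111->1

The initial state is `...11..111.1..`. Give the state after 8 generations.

111..11.1..111
11.11...111.11
1....111.1...1
.1111.1..1111.
1.11..111.11.1
....11.1......
1111...1111111
111.111.111111

111.111.111111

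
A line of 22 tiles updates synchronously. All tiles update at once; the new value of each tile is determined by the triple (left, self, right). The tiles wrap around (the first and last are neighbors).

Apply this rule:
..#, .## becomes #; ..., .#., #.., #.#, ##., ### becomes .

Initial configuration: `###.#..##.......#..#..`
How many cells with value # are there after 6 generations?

6

#.....##.......#..#..#
.....##.......#..#..##
....##.......#..#..##.
...##.......#..#..##..
..##.......#..#..##...
.##.......#..#..##....
count of #: 6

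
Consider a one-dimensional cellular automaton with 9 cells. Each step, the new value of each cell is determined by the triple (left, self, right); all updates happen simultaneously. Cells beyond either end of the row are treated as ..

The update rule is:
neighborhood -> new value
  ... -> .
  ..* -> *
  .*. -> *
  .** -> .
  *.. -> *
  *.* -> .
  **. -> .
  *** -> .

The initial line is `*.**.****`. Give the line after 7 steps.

......*..

step 1: *........
step 2: **.......
step 3: ..*......
step 4: .***.....
step 5: *...*....
step 6: **.***...
step 7: ......*..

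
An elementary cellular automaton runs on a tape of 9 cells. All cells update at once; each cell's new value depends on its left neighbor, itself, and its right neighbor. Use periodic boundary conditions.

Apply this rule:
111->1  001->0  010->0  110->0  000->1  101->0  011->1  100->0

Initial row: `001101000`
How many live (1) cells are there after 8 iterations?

101000011
000011011
011010010
010000000
000111111
010111110
000111100
110111001
count of 1: 6

6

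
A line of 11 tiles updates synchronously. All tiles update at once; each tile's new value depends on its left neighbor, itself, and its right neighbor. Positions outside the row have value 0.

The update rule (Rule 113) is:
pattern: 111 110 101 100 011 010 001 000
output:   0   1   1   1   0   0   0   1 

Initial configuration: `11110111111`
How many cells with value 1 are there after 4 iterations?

00011000001
11001111100
01100000111
00111110001
count of 1: 6

6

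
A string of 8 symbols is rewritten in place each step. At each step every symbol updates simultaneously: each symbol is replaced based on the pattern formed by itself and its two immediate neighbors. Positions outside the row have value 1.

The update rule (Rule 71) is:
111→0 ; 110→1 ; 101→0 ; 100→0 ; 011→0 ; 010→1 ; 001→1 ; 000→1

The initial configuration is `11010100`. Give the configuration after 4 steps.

01010100

01010101
01010100
01010101  (repeats step 1; period 2)
step 4: 01010100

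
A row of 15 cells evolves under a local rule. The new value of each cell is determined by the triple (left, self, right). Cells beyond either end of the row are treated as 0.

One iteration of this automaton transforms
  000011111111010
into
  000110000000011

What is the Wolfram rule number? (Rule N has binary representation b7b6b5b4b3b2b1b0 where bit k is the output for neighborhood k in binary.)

position 5: 111 → 0  (bit 7 = 0)
position 11: 110 → 0  (bit 6 = 0)
position 12: 101 → 0  (bit 5 = 0)
position 14: 100 → 1  (bit 4 = 1)
position 4: 011 → 1  (bit 3 = 1)
position 13: 010 → 1  (bit 2 = 1)
position 3: 001 → 1  (bit 1 = 1)
position 0: 000 → 0  (bit 0 = 0)
bits b7..b0 = 00011110 = 30

30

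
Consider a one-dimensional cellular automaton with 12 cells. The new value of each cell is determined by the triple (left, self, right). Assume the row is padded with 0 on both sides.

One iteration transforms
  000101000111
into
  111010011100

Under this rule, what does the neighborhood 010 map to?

0

At position 3 the neighborhood is 010; the next row has 0 there.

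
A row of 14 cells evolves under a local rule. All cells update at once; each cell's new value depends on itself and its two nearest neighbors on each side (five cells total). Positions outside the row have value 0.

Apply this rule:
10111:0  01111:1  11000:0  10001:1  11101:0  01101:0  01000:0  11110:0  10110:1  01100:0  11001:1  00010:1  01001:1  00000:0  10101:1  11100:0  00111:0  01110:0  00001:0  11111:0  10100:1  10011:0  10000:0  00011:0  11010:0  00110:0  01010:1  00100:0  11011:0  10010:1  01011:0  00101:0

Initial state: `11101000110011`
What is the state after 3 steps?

00001010001000
00010110110000
00100100100000

00100100100000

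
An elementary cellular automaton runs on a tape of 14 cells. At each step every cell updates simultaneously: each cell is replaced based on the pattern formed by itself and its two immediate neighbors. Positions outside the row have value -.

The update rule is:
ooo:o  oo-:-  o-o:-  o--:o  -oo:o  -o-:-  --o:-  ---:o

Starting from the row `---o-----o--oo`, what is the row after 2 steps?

step 1: oo--oooo--o-o-
step 2: o-o-ooo-o----o

o-o-ooo-o----o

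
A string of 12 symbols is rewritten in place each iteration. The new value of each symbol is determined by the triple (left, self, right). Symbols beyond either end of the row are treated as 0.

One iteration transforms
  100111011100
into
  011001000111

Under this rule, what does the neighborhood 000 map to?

At position 11 the neighborhood is 000; the next row has 1 there.

1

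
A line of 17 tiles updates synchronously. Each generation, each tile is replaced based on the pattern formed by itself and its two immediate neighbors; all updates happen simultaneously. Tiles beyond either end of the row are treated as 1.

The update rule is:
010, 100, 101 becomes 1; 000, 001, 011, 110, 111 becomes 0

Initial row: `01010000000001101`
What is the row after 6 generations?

00010000010000000

generation 1: 11111000000000010
generation 2: 00000100000000011
generation 3: 10000110000000000
generation 4: 01000001000000000
generation 5: 11100001100000000
generation 6: 00010000010000000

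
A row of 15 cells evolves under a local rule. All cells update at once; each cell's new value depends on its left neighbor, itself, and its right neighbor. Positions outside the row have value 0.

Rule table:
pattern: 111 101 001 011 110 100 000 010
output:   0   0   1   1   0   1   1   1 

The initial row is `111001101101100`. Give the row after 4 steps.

100111001001011
111100111111010
100011100000011
111110011111110

111110011111110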